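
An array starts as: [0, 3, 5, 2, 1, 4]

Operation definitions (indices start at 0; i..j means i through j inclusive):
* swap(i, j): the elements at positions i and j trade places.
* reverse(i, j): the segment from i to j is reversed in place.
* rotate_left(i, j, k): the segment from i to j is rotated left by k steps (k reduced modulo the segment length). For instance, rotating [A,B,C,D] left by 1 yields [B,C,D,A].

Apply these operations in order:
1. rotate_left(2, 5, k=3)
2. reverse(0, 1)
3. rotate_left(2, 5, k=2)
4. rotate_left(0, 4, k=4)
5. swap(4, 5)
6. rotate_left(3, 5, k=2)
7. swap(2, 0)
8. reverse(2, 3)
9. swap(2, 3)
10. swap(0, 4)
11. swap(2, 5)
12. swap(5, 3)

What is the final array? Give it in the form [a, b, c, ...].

Answer: [2, 3, 5, 4, 0, 1]

Derivation:
After 1 (rotate_left(2, 5, k=3)): [0, 3, 4, 5, 2, 1]
After 2 (reverse(0, 1)): [3, 0, 4, 5, 2, 1]
After 3 (rotate_left(2, 5, k=2)): [3, 0, 2, 1, 4, 5]
After 4 (rotate_left(0, 4, k=4)): [4, 3, 0, 2, 1, 5]
After 5 (swap(4, 5)): [4, 3, 0, 2, 5, 1]
After 6 (rotate_left(3, 5, k=2)): [4, 3, 0, 1, 2, 5]
After 7 (swap(2, 0)): [0, 3, 4, 1, 2, 5]
After 8 (reverse(2, 3)): [0, 3, 1, 4, 2, 5]
After 9 (swap(2, 3)): [0, 3, 4, 1, 2, 5]
After 10 (swap(0, 4)): [2, 3, 4, 1, 0, 5]
After 11 (swap(2, 5)): [2, 3, 5, 1, 0, 4]
After 12 (swap(5, 3)): [2, 3, 5, 4, 0, 1]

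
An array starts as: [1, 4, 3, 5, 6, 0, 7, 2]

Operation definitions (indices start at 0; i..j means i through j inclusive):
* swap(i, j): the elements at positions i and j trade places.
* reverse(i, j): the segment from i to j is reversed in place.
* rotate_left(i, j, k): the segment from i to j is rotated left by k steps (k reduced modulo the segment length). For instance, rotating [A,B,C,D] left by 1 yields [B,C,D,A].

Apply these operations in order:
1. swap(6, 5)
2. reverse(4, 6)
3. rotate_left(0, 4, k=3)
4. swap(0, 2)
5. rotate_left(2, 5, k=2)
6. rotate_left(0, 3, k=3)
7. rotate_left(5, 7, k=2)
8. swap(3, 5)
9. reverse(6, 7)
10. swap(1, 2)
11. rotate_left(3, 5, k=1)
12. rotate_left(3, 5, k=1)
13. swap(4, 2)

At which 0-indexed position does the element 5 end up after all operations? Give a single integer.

Answer: 5

Derivation:
After 1 (swap(6, 5)): [1, 4, 3, 5, 6, 7, 0, 2]
After 2 (reverse(4, 6)): [1, 4, 3, 5, 0, 7, 6, 2]
After 3 (rotate_left(0, 4, k=3)): [5, 0, 1, 4, 3, 7, 6, 2]
After 4 (swap(0, 2)): [1, 0, 5, 4, 3, 7, 6, 2]
After 5 (rotate_left(2, 5, k=2)): [1, 0, 3, 7, 5, 4, 6, 2]
After 6 (rotate_left(0, 3, k=3)): [7, 1, 0, 3, 5, 4, 6, 2]
After 7 (rotate_left(5, 7, k=2)): [7, 1, 0, 3, 5, 2, 4, 6]
After 8 (swap(3, 5)): [7, 1, 0, 2, 5, 3, 4, 6]
After 9 (reverse(6, 7)): [7, 1, 0, 2, 5, 3, 6, 4]
After 10 (swap(1, 2)): [7, 0, 1, 2, 5, 3, 6, 4]
After 11 (rotate_left(3, 5, k=1)): [7, 0, 1, 5, 3, 2, 6, 4]
After 12 (rotate_left(3, 5, k=1)): [7, 0, 1, 3, 2, 5, 6, 4]
After 13 (swap(4, 2)): [7, 0, 2, 3, 1, 5, 6, 4]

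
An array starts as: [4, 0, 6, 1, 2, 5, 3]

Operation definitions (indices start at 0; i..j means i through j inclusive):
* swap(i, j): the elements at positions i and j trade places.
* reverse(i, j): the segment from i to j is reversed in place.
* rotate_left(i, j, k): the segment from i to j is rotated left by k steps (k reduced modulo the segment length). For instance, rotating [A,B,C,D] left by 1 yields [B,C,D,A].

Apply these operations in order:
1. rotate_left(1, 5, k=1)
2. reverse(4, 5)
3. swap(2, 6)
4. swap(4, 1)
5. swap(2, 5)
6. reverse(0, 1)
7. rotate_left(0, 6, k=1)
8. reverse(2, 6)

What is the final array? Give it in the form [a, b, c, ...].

Answer: [4, 5, 0, 1, 3, 6, 2]

Derivation:
After 1 (rotate_left(1, 5, k=1)): [4, 6, 1, 2, 5, 0, 3]
After 2 (reverse(4, 5)): [4, 6, 1, 2, 0, 5, 3]
After 3 (swap(2, 6)): [4, 6, 3, 2, 0, 5, 1]
After 4 (swap(4, 1)): [4, 0, 3, 2, 6, 5, 1]
After 5 (swap(2, 5)): [4, 0, 5, 2, 6, 3, 1]
After 6 (reverse(0, 1)): [0, 4, 5, 2, 6, 3, 1]
After 7 (rotate_left(0, 6, k=1)): [4, 5, 2, 6, 3, 1, 0]
After 8 (reverse(2, 6)): [4, 5, 0, 1, 3, 6, 2]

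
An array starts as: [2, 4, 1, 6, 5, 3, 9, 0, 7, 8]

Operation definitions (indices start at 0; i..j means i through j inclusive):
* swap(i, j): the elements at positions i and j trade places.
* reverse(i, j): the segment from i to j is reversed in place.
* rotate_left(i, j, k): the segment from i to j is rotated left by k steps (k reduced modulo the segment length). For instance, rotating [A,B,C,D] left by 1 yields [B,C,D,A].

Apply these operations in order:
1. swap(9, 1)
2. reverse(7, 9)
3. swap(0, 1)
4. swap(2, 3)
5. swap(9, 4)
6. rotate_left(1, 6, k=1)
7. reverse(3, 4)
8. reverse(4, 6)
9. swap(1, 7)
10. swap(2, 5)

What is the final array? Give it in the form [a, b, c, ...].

After 1 (swap(9, 1)): [2, 8, 1, 6, 5, 3, 9, 0, 7, 4]
After 2 (reverse(7, 9)): [2, 8, 1, 6, 5, 3, 9, 4, 7, 0]
After 3 (swap(0, 1)): [8, 2, 1, 6, 5, 3, 9, 4, 7, 0]
After 4 (swap(2, 3)): [8, 2, 6, 1, 5, 3, 9, 4, 7, 0]
After 5 (swap(9, 4)): [8, 2, 6, 1, 0, 3, 9, 4, 7, 5]
After 6 (rotate_left(1, 6, k=1)): [8, 6, 1, 0, 3, 9, 2, 4, 7, 5]
After 7 (reverse(3, 4)): [8, 6, 1, 3, 0, 9, 2, 4, 7, 5]
After 8 (reverse(4, 6)): [8, 6, 1, 3, 2, 9, 0, 4, 7, 5]
After 9 (swap(1, 7)): [8, 4, 1, 3, 2, 9, 0, 6, 7, 5]
After 10 (swap(2, 5)): [8, 4, 9, 3, 2, 1, 0, 6, 7, 5]

Answer: [8, 4, 9, 3, 2, 1, 0, 6, 7, 5]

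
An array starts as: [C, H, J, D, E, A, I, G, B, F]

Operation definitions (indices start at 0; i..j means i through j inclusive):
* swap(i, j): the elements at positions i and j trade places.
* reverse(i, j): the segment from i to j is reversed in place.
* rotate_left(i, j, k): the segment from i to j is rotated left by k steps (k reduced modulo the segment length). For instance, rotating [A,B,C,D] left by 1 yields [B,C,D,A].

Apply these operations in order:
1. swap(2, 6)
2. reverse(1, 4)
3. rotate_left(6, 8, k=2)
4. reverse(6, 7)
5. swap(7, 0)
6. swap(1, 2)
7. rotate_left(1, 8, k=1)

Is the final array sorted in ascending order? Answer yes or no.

Answer: no

Derivation:
After 1 (swap(2, 6)): [C, H, I, D, E, A, J, G, B, F]
After 2 (reverse(1, 4)): [C, E, D, I, H, A, J, G, B, F]
After 3 (rotate_left(6, 8, k=2)): [C, E, D, I, H, A, B, J, G, F]
After 4 (reverse(6, 7)): [C, E, D, I, H, A, J, B, G, F]
After 5 (swap(7, 0)): [B, E, D, I, H, A, J, C, G, F]
After 6 (swap(1, 2)): [B, D, E, I, H, A, J, C, G, F]
After 7 (rotate_left(1, 8, k=1)): [B, E, I, H, A, J, C, G, D, F]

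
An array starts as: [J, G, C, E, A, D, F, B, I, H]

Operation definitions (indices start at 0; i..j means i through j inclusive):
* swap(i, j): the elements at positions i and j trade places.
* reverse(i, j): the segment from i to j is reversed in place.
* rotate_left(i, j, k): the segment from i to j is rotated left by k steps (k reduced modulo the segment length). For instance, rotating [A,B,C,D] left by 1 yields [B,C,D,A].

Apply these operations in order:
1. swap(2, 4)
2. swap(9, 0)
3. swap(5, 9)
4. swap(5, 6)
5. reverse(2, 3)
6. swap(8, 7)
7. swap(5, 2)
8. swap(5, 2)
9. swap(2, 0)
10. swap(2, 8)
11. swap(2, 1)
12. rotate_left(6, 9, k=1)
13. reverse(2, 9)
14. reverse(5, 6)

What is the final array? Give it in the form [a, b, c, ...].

After 1 (swap(2, 4)): [J, G, A, E, C, D, F, B, I, H]
After 2 (swap(9, 0)): [H, G, A, E, C, D, F, B, I, J]
After 3 (swap(5, 9)): [H, G, A, E, C, J, F, B, I, D]
After 4 (swap(5, 6)): [H, G, A, E, C, F, J, B, I, D]
After 5 (reverse(2, 3)): [H, G, E, A, C, F, J, B, I, D]
After 6 (swap(8, 7)): [H, G, E, A, C, F, J, I, B, D]
After 7 (swap(5, 2)): [H, G, F, A, C, E, J, I, B, D]
After 8 (swap(5, 2)): [H, G, E, A, C, F, J, I, B, D]
After 9 (swap(2, 0)): [E, G, H, A, C, F, J, I, B, D]
After 10 (swap(2, 8)): [E, G, B, A, C, F, J, I, H, D]
After 11 (swap(2, 1)): [E, B, G, A, C, F, J, I, H, D]
After 12 (rotate_left(6, 9, k=1)): [E, B, G, A, C, F, I, H, D, J]
After 13 (reverse(2, 9)): [E, B, J, D, H, I, F, C, A, G]
After 14 (reverse(5, 6)): [E, B, J, D, H, F, I, C, A, G]

Answer: [E, B, J, D, H, F, I, C, A, G]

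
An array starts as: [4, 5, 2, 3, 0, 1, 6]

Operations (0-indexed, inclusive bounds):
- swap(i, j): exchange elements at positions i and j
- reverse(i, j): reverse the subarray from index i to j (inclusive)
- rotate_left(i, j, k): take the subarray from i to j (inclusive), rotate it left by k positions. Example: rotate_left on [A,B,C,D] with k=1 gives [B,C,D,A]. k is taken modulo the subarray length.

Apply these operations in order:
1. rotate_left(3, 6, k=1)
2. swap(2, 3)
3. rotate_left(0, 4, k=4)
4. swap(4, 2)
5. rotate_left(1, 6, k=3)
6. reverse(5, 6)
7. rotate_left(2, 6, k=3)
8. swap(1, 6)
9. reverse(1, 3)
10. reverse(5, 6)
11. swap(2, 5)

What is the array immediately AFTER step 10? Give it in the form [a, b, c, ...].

After 1 (rotate_left(3, 6, k=1)): [4, 5, 2, 0, 1, 6, 3]
After 2 (swap(2, 3)): [4, 5, 0, 2, 1, 6, 3]
After 3 (rotate_left(0, 4, k=4)): [1, 4, 5, 0, 2, 6, 3]
After 4 (swap(4, 2)): [1, 4, 2, 0, 5, 6, 3]
After 5 (rotate_left(1, 6, k=3)): [1, 5, 6, 3, 4, 2, 0]
After 6 (reverse(5, 6)): [1, 5, 6, 3, 4, 0, 2]
After 7 (rotate_left(2, 6, k=3)): [1, 5, 0, 2, 6, 3, 4]
After 8 (swap(1, 6)): [1, 4, 0, 2, 6, 3, 5]
After 9 (reverse(1, 3)): [1, 2, 0, 4, 6, 3, 5]
After 10 (reverse(5, 6)): [1, 2, 0, 4, 6, 5, 3]

Answer: [1, 2, 0, 4, 6, 5, 3]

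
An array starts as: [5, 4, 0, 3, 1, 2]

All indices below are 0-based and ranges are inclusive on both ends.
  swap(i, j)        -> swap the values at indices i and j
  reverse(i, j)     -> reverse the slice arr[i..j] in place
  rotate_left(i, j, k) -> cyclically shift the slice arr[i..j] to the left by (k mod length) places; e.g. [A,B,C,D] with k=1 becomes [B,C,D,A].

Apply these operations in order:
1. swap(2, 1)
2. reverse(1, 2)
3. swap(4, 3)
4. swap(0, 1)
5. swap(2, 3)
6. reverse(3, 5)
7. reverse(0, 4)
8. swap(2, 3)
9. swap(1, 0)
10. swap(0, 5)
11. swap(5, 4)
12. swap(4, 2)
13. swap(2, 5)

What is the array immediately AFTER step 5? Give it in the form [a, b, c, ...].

After 1 (swap(2, 1)): [5, 0, 4, 3, 1, 2]
After 2 (reverse(1, 2)): [5, 4, 0, 3, 1, 2]
After 3 (swap(4, 3)): [5, 4, 0, 1, 3, 2]
After 4 (swap(0, 1)): [4, 5, 0, 1, 3, 2]
After 5 (swap(2, 3)): [4, 5, 1, 0, 3, 2]

Answer: [4, 5, 1, 0, 3, 2]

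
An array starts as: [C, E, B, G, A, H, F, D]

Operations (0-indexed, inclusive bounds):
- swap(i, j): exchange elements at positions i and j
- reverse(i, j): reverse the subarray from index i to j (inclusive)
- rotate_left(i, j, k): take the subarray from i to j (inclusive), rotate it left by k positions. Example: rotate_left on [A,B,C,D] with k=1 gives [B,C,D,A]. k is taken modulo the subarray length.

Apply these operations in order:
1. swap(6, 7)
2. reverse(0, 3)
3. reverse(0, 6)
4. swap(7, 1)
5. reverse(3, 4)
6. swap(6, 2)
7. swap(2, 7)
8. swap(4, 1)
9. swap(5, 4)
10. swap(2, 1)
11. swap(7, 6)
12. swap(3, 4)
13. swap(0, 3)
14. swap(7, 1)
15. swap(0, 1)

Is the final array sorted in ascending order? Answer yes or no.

Answer: yes

Derivation:
After 1 (swap(6, 7)): [C, E, B, G, A, H, D, F]
After 2 (reverse(0, 3)): [G, B, E, C, A, H, D, F]
After 3 (reverse(0, 6)): [D, H, A, C, E, B, G, F]
After 4 (swap(7, 1)): [D, F, A, C, E, B, G, H]
After 5 (reverse(3, 4)): [D, F, A, E, C, B, G, H]
After 6 (swap(6, 2)): [D, F, G, E, C, B, A, H]
After 7 (swap(2, 7)): [D, F, H, E, C, B, A, G]
After 8 (swap(4, 1)): [D, C, H, E, F, B, A, G]
After 9 (swap(5, 4)): [D, C, H, E, B, F, A, G]
After 10 (swap(2, 1)): [D, H, C, E, B, F, A, G]
After 11 (swap(7, 6)): [D, H, C, E, B, F, G, A]
After 12 (swap(3, 4)): [D, H, C, B, E, F, G, A]
After 13 (swap(0, 3)): [B, H, C, D, E, F, G, A]
After 14 (swap(7, 1)): [B, A, C, D, E, F, G, H]
After 15 (swap(0, 1)): [A, B, C, D, E, F, G, H]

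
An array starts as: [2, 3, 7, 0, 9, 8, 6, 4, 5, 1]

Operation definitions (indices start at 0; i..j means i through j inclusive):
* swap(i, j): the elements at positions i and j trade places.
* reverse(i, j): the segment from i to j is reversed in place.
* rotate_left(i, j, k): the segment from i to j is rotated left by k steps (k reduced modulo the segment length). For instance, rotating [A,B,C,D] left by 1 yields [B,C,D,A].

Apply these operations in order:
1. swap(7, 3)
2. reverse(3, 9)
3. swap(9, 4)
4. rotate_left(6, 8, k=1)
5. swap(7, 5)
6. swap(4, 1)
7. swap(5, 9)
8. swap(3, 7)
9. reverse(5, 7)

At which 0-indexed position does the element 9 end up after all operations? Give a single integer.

Answer: 9

Derivation:
After 1 (swap(7, 3)): [2, 3, 7, 4, 9, 8, 6, 0, 5, 1]
After 2 (reverse(3, 9)): [2, 3, 7, 1, 5, 0, 6, 8, 9, 4]
After 3 (swap(9, 4)): [2, 3, 7, 1, 4, 0, 6, 8, 9, 5]
After 4 (rotate_left(6, 8, k=1)): [2, 3, 7, 1, 4, 0, 8, 9, 6, 5]
After 5 (swap(7, 5)): [2, 3, 7, 1, 4, 9, 8, 0, 6, 5]
After 6 (swap(4, 1)): [2, 4, 7, 1, 3, 9, 8, 0, 6, 5]
After 7 (swap(5, 9)): [2, 4, 7, 1, 3, 5, 8, 0, 6, 9]
After 8 (swap(3, 7)): [2, 4, 7, 0, 3, 5, 8, 1, 6, 9]
After 9 (reverse(5, 7)): [2, 4, 7, 0, 3, 1, 8, 5, 6, 9]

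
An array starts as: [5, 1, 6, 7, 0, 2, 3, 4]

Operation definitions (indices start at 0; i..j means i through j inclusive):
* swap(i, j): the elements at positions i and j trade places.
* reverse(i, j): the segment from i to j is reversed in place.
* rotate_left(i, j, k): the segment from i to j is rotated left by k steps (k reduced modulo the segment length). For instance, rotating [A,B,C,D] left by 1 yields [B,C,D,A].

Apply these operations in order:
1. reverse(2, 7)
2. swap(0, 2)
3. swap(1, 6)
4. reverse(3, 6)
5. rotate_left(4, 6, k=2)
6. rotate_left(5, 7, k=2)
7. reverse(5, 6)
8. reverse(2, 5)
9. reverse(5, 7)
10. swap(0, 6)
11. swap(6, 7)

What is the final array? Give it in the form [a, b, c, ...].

After 1 (reverse(2, 7)): [5, 1, 4, 3, 2, 0, 7, 6]
After 2 (swap(0, 2)): [4, 1, 5, 3, 2, 0, 7, 6]
After 3 (swap(1, 6)): [4, 7, 5, 3, 2, 0, 1, 6]
After 4 (reverse(3, 6)): [4, 7, 5, 1, 0, 2, 3, 6]
After 5 (rotate_left(4, 6, k=2)): [4, 7, 5, 1, 3, 0, 2, 6]
After 6 (rotate_left(5, 7, k=2)): [4, 7, 5, 1, 3, 6, 0, 2]
After 7 (reverse(5, 6)): [4, 7, 5, 1, 3, 0, 6, 2]
After 8 (reverse(2, 5)): [4, 7, 0, 3, 1, 5, 6, 2]
After 9 (reverse(5, 7)): [4, 7, 0, 3, 1, 2, 6, 5]
After 10 (swap(0, 6)): [6, 7, 0, 3, 1, 2, 4, 5]
After 11 (swap(6, 7)): [6, 7, 0, 3, 1, 2, 5, 4]

Answer: [6, 7, 0, 3, 1, 2, 5, 4]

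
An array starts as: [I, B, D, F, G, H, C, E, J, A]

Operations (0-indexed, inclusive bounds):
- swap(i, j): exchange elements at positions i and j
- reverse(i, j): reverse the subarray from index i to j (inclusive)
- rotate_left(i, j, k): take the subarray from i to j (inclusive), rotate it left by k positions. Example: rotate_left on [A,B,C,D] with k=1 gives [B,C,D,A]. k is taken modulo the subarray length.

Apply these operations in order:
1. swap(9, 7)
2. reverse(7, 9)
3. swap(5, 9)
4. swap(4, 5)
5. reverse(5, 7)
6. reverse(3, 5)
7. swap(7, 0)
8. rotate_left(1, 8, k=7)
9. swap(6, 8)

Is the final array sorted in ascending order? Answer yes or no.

Answer: no

Derivation:
After 1 (swap(9, 7)): [I, B, D, F, G, H, C, A, J, E]
After 2 (reverse(7, 9)): [I, B, D, F, G, H, C, E, J, A]
After 3 (swap(5, 9)): [I, B, D, F, G, A, C, E, J, H]
After 4 (swap(4, 5)): [I, B, D, F, A, G, C, E, J, H]
After 5 (reverse(5, 7)): [I, B, D, F, A, E, C, G, J, H]
After 6 (reverse(3, 5)): [I, B, D, E, A, F, C, G, J, H]
After 7 (swap(7, 0)): [G, B, D, E, A, F, C, I, J, H]
After 8 (rotate_left(1, 8, k=7)): [G, J, B, D, E, A, F, C, I, H]
After 9 (swap(6, 8)): [G, J, B, D, E, A, I, C, F, H]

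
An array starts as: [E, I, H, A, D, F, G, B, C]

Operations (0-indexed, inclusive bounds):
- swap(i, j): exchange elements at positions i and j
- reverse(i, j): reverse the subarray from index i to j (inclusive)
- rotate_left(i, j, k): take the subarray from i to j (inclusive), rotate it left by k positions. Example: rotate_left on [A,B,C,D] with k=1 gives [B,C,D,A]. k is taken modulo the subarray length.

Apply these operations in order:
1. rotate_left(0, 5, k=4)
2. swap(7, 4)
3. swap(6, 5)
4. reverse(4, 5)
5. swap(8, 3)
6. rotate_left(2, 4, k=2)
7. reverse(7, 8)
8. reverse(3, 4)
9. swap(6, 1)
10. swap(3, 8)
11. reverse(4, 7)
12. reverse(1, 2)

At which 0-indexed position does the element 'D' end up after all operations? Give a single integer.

After 1 (rotate_left(0, 5, k=4)): [D, F, E, I, H, A, G, B, C]
After 2 (swap(7, 4)): [D, F, E, I, B, A, G, H, C]
After 3 (swap(6, 5)): [D, F, E, I, B, G, A, H, C]
After 4 (reverse(4, 5)): [D, F, E, I, G, B, A, H, C]
After 5 (swap(8, 3)): [D, F, E, C, G, B, A, H, I]
After 6 (rotate_left(2, 4, k=2)): [D, F, G, E, C, B, A, H, I]
After 7 (reverse(7, 8)): [D, F, G, E, C, B, A, I, H]
After 8 (reverse(3, 4)): [D, F, G, C, E, B, A, I, H]
After 9 (swap(6, 1)): [D, A, G, C, E, B, F, I, H]
After 10 (swap(3, 8)): [D, A, G, H, E, B, F, I, C]
After 11 (reverse(4, 7)): [D, A, G, H, I, F, B, E, C]
After 12 (reverse(1, 2)): [D, G, A, H, I, F, B, E, C]

Answer: 0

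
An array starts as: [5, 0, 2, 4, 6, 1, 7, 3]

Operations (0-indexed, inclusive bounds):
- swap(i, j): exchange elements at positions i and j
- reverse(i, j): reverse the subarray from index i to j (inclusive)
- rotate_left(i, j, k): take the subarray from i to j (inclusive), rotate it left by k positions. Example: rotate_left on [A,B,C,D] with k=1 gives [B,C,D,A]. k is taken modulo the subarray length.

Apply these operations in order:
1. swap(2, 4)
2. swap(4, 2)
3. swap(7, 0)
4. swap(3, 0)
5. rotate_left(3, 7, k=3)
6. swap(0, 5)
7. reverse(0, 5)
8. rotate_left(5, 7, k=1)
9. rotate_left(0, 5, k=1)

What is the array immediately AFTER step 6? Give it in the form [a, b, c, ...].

Answer: [3, 0, 2, 7, 5, 4, 6, 1]

Derivation:
After 1 (swap(2, 4)): [5, 0, 6, 4, 2, 1, 7, 3]
After 2 (swap(4, 2)): [5, 0, 2, 4, 6, 1, 7, 3]
After 3 (swap(7, 0)): [3, 0, 2, 4, 6, 1, 7, 5]
After 4 (swap(3, 0)): [4, 0, 2, 3, 6, 1, 7, 5]
After 5 (rotate_left(3, 7, k=3)): [4, 0, 2, 7, 5, 3, 6, 1]
After 6 (swap(0, 5)): [3, 0, 2, 7, 5, 4, 6, 1]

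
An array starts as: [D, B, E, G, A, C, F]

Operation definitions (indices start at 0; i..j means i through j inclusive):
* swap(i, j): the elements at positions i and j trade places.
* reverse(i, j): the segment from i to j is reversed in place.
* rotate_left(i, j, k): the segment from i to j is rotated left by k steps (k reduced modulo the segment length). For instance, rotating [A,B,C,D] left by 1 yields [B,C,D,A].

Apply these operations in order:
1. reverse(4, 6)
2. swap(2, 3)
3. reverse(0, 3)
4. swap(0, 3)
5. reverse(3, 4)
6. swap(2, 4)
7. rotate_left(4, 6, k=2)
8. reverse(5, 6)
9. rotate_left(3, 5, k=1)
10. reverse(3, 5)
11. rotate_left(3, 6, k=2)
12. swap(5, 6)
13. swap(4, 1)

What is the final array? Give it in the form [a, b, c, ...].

Answer: [D, B, E, A, G, C, F]

Derivation:
After 1 (reverse(4, 6)): [D, B, E, G, F, C, A]
After 2 (swap(2, 3)): [D, B, G, E, F, C, A]
After 3 (reverse(0, 3)): [E, G, B, D, F, C, A]
After 4 (swap(0, 3)): [D, G, B, E, F, C, A]
After 5 (reverse(3, 4)): [D, G, B, F, E, C, A]
After 6 (swap(2, 4)): [D, G, E, F, B, C, A]
After 7 (rotate_left(4, 6, k=2)): [D, G, E, F, A, B, C]
After 8 (reverse(5, 6)): [D, G, E, F, A, C, B]
After 9 (rotate_left(3, 5, k=1)): [D, G, E, A, C, F, B]
After 10 (reverse(3, 5)): [D, G, E, F, C, A, B]
After 11 (rotate_left(3, 6, k=2)): [D, G, E, A, B, F, C]
After 12 (swap(5, 6)): [D, G, E, A, B, C, F]
After 13 (swap(4, 1)): [D, B, E, A, G, C, F]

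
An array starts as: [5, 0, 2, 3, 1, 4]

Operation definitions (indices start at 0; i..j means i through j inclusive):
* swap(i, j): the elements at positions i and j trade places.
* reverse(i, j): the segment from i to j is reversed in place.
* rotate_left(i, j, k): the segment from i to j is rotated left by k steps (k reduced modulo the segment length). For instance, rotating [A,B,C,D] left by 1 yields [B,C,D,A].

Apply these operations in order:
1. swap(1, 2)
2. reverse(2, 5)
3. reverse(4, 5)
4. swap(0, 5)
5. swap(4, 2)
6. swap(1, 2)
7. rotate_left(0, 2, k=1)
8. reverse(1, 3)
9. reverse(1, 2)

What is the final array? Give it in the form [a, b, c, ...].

Answer: [0, 3, 1, 2, 4, 5]

Derivation:
After 1 (swap(1, 2)): [5, 2, 0, 3, 1, 4]
After 2 (reverse(2, 5)): [5, 2, 4, 1, 3, 0]
After 3 (reverse(4, 5)): [5, 2, 4, 1, 0, 3]
After 4 (swap(0, 5)): [3, 2, 4, 1, 0, 5]
After 5 (swap(4, 2)): [3, 2, 0, 1, 4, 5]
After 6 (swap(1, 2)): [3, 0, 2, 1, 4, 5]
After 7 (rotate_left(0, 2, k=1)): [0, 2, 3, 1, 4, 5]
After 8 (reverse(1, 3)): [0, 1, 3, 2, 4, 5]
After 9 (reverse(1, 2)): [0, 3, 1, 2, 4, 5]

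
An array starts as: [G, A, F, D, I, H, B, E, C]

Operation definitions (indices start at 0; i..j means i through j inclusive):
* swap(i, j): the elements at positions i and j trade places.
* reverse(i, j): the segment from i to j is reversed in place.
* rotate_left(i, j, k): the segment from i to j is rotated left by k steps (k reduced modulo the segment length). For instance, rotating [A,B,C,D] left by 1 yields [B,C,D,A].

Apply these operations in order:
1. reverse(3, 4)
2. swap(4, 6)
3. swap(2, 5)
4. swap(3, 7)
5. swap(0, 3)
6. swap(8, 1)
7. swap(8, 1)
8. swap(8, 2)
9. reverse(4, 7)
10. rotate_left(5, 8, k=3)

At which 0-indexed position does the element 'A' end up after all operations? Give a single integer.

After 1 (reverse(3, 4)): [G, A, F, I, D, H, B, E, C]
After 2 (swap(4, 6)): [G, A, F, I, B, H, D, E, C]
After 3 (swap(2, 5)): [G, A, H, I, B, F, D, E, C]
After 4 (swap(3, 7)): [G, A, H, E, B, F, D, I, C]
After 5 (swap(0, 3)): [E, A, H, G, B, F, D, I, C]
After 6 (swap(8, 1)): [E, C, H, G, B, F, D, I, A]
After 7 (swap(8, 1)): [E, A, H, G, B, F, D, I, C]
After 8 (swap(8, 2)): [E, A, C, G, B, F, D, I, H]
After 9 (reverse(4, 7)): [E, A, C, G, I, D, F, B, H]
After 10 (rotate_left(5, 8, k=3)): [E, A, C, G, I, H, D, F, B]

Answer: 1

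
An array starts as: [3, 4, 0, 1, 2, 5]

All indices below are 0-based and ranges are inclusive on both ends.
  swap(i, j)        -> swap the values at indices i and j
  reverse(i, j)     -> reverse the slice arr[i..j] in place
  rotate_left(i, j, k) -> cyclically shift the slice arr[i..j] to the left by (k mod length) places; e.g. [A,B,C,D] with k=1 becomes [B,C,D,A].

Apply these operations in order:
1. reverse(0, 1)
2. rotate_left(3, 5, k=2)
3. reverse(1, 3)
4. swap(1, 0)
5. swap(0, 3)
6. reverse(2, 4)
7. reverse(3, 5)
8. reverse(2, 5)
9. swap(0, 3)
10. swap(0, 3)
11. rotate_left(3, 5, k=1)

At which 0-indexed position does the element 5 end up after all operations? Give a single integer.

Answer: 2

Derivation:
After 1 (reverse(0, 1)): [4, 3, 0, 1, 2, 5]
After 2 (rotate_left(3, 5, k=2)): [4, 3, 0, 5, 1, 2]
After 3 (reverse(1, 3)): [4, 5, 0, 3, 1, 2]
After 4 (swap(1, 0)): [5, 4, 0, 3, 1, 2]
After 5 (swap(0, 3)): [3, 4, 0, 5, 1, 2]
After 6 (reverse(2, 4)): [3, 4, 1, 5, 0, 2]
After 7 (reverse(3, 5)): [3, 4, 1, 2, 0, 5]
After 8 (reverse(2, 5)): [3, 4, 5, 0, 2, 1]
After 9 (swap(0, 3)): [0, 4, 5, 3, 2, 1]
After 10 (swap(0, 3)): [3, 4, 5, 0, 2, 1]
After 11 (rotate_left(3, 5, k=1)): [3, 4, 5, 2, 1, 0]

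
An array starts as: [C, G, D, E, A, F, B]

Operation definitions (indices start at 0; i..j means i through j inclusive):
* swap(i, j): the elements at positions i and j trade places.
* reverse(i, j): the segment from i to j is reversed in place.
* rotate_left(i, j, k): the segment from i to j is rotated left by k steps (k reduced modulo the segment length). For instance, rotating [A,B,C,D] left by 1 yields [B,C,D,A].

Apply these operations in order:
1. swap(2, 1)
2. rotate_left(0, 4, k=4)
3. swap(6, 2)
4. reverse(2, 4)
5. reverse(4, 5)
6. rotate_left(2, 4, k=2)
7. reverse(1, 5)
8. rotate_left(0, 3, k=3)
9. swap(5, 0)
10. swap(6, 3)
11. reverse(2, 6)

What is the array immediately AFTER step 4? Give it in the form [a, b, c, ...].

After 1 (swap(2, 1)): [C, D, G, E, A, F, B]
After 2 (rotate_left(0, 4, k=4)): [A, C, D, G, E, F, B]
After 3 (swap(6, 2)): [A, C, B, G, E, F, D]
After 4 (reverse(2, 4)): [A, C, E, G, B, F, D]

Answer: [A, C, E, G, B, F, D]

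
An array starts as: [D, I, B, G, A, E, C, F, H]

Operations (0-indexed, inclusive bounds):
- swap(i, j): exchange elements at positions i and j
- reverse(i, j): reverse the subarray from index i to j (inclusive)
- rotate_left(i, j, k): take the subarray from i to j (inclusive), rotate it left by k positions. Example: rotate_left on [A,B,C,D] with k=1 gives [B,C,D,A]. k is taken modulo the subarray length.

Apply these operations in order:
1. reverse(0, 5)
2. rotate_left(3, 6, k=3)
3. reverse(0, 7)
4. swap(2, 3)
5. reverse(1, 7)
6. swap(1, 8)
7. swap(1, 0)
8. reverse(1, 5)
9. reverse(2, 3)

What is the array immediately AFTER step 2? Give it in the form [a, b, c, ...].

Answer: [E, A, G, C, B, I, D, F, H]

Derivation:
After 1 (reverse(0, 5)): [E, A, G, B, I, D, C, F, H]
After 2 (rotate_left(3, 6, k=3)): [E, A, G, C, B, I, D, F, H]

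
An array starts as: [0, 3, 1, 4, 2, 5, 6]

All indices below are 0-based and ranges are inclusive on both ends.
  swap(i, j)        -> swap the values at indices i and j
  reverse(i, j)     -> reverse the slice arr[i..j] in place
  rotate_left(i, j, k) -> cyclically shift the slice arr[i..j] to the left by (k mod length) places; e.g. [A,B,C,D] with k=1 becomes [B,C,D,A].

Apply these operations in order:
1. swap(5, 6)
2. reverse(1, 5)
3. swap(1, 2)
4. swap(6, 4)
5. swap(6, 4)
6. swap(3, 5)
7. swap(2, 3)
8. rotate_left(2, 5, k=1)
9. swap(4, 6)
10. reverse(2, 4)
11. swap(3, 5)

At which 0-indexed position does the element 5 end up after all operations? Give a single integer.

Answer: 2

Derivation:
After 1 (swap(5, 6)): [0, 3, 1, 4, 2, 6, 5]
After 2 (reverse(1, 5)): [0, 6, 2, 4, 1, 3, 5]
After 3 (swap(1, 2)): [0, 2, 6, 4, 1, 3, 5]
After 4 (swap(6, 4)): [0, 2, 6, 4, 5, 3, 1]
After 5 (swap(6, 4)): [0, 2, 6, 4, 1, 3, 5]
After 6 (swap(3, 5)): [0, 2, 6, 3, 1, 4, 5]
After 7 (swap(2, 3)): [0, 2, 3, 6, 1, 4, 5]
After 8 (rotate_left(2, 5, k=1)): [0, 2, 6, 1, 4, 3, 5]
After 9 (swap(4, 6)): [0, 2, 6, 1, 5, 3, 4]
After 10 (reverse(2, 4)): [0, 2, 5, 1, 6, 3, 4]
After 11 (swap(3, 5)): [0, 2, 5, 3, 6, 1, 4]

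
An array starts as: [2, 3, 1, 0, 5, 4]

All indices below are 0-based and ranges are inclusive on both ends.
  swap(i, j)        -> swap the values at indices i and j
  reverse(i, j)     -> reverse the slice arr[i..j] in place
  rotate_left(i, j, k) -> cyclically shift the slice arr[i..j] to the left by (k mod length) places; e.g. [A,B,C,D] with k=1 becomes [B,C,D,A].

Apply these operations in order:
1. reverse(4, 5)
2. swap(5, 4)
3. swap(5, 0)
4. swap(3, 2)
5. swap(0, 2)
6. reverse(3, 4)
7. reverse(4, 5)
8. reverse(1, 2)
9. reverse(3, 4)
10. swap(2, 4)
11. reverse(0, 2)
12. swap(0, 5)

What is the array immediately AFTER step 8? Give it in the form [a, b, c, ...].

After 1 (reverse(4, 5)): [2, 3, 1, 0, 4, 5]
After 2 (swap(5, 4)): [2, 3, 1, 0, 5, 4]
After 3 (swap(5, 0)): [4, 3, 1, 0, 5, 2]
After 4 (swap(3, 2)): [4, 3, 0, 1, 5, 2]
After 5 (swap(0, 2)): [0, 3, 4, 1, 5, 2]
After 6 (reverse(3, 4)): [0, 3, 4, 5, 1, 2]
After 7 (reverse(4, 5)): [0, 3, 4, 5, 2, 1]
After 8 (reverse(1, 2)): [0, 4, 3, 5, 2, 1]

Answer: [0, 4, 3, 5, 2, 1]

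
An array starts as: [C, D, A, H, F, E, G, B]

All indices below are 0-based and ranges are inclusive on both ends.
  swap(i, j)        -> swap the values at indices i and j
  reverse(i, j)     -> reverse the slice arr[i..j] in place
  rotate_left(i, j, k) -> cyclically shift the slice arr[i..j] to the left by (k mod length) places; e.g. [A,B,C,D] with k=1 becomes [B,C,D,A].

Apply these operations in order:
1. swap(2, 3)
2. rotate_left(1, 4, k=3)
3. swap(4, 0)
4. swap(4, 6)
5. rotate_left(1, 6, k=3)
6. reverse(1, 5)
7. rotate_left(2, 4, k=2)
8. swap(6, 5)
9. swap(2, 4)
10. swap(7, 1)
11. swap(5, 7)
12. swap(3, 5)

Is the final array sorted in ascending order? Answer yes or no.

Answer: yes

Derivation:
After 1 (swap(2, 3)): [C, D, H, A, F, E, G, B]
After 2 (rotate_left(1, 4, k=3)): [C, F, D, H, A, E, G, B]
After 3 (swap(4, 0)): [A, F, D, H, C, E, G, B]
After 4 (swap(4, 6)): [A, F, D, H, G, E, C, B]
After 5 (rotate_left(1, 6, k=3)): [A, G, E, C, F, D, H, B]
After 6 (reverse(1, 5)): [A, D, F, C, E, G, H, B]
After 7 (rotate_left(2, 4, k=2)): [A, D, E, F, C, G, H, B]
After 8 (swap(6, 5)): [A, D, E, F, C, H, G, B]
After 9 (swap(2, 4)): [A, D, C, F, E, H, G, B]
After 10 (swap(7, 1)): [A, B, C, F, E, H, G, D]
After 11 (swap(5, 7)): [A, B, C, F, E, D, G, H]
After 12 (swap(3, 5)): [A, B, C, D, E, F, G, H]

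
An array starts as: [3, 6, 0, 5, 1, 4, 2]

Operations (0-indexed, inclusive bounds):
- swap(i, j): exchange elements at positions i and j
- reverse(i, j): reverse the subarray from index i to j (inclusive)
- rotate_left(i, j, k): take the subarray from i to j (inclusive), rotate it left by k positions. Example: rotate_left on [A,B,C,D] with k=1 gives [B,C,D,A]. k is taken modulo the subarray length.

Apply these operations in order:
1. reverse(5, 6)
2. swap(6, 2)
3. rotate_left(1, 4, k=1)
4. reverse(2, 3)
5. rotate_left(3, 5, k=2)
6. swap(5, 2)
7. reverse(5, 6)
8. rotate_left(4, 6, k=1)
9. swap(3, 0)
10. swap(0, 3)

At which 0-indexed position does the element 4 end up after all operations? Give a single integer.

Answer: 1

Derivation:
After 1 (reverse(5, 6)): [3, 6, 0, 5, 1, 2, 4]
After 2 (swap(6, 2)): [3, 6, 4, 5, 1, 2, 0]
After 3 (rotate_left(1, 4, k=1)): [3, 4, 5, 1, 6, 2, 0]
After 4 (reverse(2, 3)): [3, 4, 1, 5, 6, 2, 0]
After 5 (rotate_left(3, 5, k=2)): [3, 4, 1, 2, 5, 6, 0]
After 6 (swap(5, 2)): [3, 4, 6, 2, 5, 1, 0]
After 7 (reverse(5, 6)): [3, 4, 6, 2, 5, 0, 1]
After 8 (rotate_left(4, 6, k=1)): [3, 4, 6, 2, 0, 1, 5]
After 9 (swap(3, 0)): [2, 4, 6, 3, 0, 1, 5]
After 10 (swap(0, 3)): [3, 4, 6, 2, 0, 1, 5]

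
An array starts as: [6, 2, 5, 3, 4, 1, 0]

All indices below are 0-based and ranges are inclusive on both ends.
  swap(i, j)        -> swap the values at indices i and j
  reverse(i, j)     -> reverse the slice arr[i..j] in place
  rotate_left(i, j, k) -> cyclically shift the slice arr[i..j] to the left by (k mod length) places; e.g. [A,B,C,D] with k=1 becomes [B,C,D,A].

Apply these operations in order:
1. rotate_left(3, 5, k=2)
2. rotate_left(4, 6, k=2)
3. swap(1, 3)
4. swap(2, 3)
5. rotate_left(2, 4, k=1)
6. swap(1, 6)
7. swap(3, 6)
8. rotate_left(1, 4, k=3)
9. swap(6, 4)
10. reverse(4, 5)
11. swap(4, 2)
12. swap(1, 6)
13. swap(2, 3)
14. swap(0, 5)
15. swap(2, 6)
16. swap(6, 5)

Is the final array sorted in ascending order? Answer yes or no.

Answer: yes

Derivation:
After 1 (rotate_left(3, 5, k=2)): [6, 2, 5, 1, 3, 4, 0]
After 2 (rotate_left(4, 6, k=2)): [6, 2, 5, 1, 0, 3, 4]
After 3 (swap(1, 3)): [6, 1, 5, 2, 0, 3, 4]
After 4 (swap(2, 3)): [6, 1, 2, 5, 0, 3, 4]
After 5 (rotate_left(2, 4, k=1)): [6, 1, 5, 0, 2, 3, 4]
After 6 (swap(1, 6)): [6, 4, 5, 0, 2, 3, 1]
After 7 (swap(3, 6)): [6, 4, 5, 1, 2, 3, 0]
After 8 (rotate_left(1, 4, k=3)): [6, 2, 4, 5, 1, 3, 0]
After 9 (swap(6, 4)): [6, 2, 4, 5, 0, 3, 1]
After 10 (reverse(4, 5)): [6, 2, 4, 5, 3, 0, 1]
After 11 (swap(4, 2)): [6, 2, 3, 5, 4, 0, 1]
After 12 (swap(1, 6)): [6, 1, 3, 5, 4, 0, 2]
After 13 (swap(2, 3)): [6, 1, 5, 3, 4, 0, 2]
After 14 (swap(0, 5)): [0, 1, 5, 3, 4, 6, 2]
After 15 (swap(2, 6)): [0, 1, 2, 3, 4, 6, 5]
After 16 (swap(6, 5)): [0, 1, 2, 3, 4, 5, 6]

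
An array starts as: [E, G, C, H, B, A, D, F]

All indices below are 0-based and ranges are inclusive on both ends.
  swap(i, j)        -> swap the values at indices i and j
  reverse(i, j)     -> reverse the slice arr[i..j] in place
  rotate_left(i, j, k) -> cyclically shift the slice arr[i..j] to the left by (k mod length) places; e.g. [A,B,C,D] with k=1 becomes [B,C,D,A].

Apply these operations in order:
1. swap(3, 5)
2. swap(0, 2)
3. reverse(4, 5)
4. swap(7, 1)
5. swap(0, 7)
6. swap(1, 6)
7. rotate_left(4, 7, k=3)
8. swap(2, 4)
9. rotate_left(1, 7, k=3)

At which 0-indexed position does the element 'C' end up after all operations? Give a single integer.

Answer: 6

Derivation:
After 1 (swap(3, 5)): [E, G, C, A, B, H, D, F]
After 2 (swap(0, 2)): [C, G, E, A, B, H, D, F]
After 3 (reverse(4, 5)): [C, G, E, A, H, B, D, F]
After 4 (swap(7, 1)): [C, F, E, A, H, B, D, G]
After 5 (swap(0, 7)): [G, F, E, A, H, B, D, C]
After 6 (swap(1, 6)): [G, D, E, A, H, B, F, C]
After 7 (rotate_left(4, 7, k=3)): [G, D, E, A, C, H, B, F]
After 8 (swap(2, 4)): [G, D, C, A, E, H, B, F]
After 9 (rotate_left(1, 7, k=3)): [G, E, H, B, F, D, C, A]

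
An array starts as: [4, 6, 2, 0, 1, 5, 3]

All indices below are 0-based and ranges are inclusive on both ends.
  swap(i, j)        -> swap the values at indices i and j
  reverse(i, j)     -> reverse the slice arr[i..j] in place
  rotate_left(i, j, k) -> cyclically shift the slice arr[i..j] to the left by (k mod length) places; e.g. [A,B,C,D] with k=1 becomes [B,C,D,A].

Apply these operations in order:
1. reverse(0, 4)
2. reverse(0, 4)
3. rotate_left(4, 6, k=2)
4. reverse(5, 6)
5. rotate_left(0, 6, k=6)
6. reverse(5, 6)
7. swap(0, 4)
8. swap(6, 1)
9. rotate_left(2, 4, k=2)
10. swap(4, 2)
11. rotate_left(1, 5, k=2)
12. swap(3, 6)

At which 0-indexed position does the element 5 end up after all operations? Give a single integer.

After 1 (reverse(0, 4)): [1, 0, 2, 6, 4, 5, 3]
After 2 (reverse(0, 4)): [4, 6, 2, 0, 1, 5, 3]
After 3 (rotate_left(4, 6, k=2)): [4, 6, 2, 0, 3, 1, 5]
After 4 (reverse(5, 6)): [4, 6, 2, 0, 3, 5, 1]
After 5 (rotate_left(0, 6, k=6)): [1, 4, 6, 2, 0, 3, 5]
After 6 (reverse(5, 6)): [1, 4, 6, 2, 0, 5, 3]
After 7 (swap(0, 4)): [0, 4, 6, 2, 1, 5, 3]
After 8 (swap(6, 1)): [0, 3, 6, 2, 1, 5, 4]
After 9 (rotate_left(2, 4, k=2)): [0, 3, 1, 6, 2, 5, 4]
After 10 (swap(4, 2)): [0, 3, 2, 6, 1, 5, 4]
After 11 (rotate_left(1, 5, k=2)): [0, 6, 1, 5, 3, 2, 4]
After 12 (swap(3, 6)): [0, 6, 1, 4, 3, 2, 5]

Answer: 6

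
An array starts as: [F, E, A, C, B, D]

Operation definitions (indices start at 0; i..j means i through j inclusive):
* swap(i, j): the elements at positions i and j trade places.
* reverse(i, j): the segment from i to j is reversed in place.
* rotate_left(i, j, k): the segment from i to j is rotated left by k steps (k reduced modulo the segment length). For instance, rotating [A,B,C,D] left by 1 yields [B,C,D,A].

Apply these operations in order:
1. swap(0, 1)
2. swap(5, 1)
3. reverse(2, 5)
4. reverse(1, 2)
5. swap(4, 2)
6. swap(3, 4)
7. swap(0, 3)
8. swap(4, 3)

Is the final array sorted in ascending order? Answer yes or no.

After 1 (swap(0, 1)): [E, F, A, C, B, D]
After 2 (swap(5, 1)): [E, D, A, C, B, F]
After 3 (reverse(2, 5)): [E, D, F, B, C, A]
After 4 (reverse(1, 2)): [E, F, D, B, C, A]
After 5 (swap(4, 2)): [E, F, C, B, D, A]
After 6 (swap(3, 4)): [E, F, C, D, B, A]
After 7 (swap(0, 3)): [D, F, C, E, B, A]
After 8 (swap(4, 3)): [D, F, C, B, E, A]

Answer: no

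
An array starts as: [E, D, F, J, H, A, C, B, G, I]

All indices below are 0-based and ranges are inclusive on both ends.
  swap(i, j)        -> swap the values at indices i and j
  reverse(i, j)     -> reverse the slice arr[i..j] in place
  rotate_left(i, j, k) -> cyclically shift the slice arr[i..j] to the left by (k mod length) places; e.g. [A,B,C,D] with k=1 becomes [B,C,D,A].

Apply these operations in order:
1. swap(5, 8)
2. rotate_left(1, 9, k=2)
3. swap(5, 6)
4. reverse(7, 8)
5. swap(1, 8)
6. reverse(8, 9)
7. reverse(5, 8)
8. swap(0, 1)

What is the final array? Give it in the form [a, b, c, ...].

After 1 (swap(5, 8)): [E, D, F, J, H, G, C, B, A, I]
After 2 (rotate_left(1, 9, k=2)): [E, J, H, G, C, B, A, I, D, F]
After 3 (swap(5, 6)): [E, J, H, G, C, A, B, I, D, F]
After 4 (reverse(7, 8)): [E, J, H, G, C, A, B, D, I, F]
After 5 (swap(1, 8)): [E, I, H, G, C, A, B, D, J, F]
After 6 (reverse(8, 9)): [E, I, H, G, C, A, B, D, F, J]
After 7 (reverse(5, 8)): [E, I, H, G, C, F, D, B, A, J]
After 8 (swap(0, 1)): [I, E, H, G, C, F, D, B, A, J]

Answer: [I, E, H, G, C, F, D, B, A, J]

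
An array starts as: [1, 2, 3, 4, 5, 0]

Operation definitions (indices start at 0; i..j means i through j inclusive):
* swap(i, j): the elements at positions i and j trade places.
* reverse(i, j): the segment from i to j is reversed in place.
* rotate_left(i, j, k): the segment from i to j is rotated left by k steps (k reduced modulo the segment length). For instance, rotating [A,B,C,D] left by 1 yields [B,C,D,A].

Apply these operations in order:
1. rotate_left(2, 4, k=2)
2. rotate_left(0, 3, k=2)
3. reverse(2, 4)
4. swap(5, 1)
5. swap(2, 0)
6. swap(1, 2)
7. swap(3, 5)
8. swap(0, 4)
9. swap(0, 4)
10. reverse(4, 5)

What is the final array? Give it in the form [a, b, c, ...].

Answer: [4, 5, 0, 3, 2, 1]

Derivation:
After 1 (rotate_left(2, 4, k=2)): [1, 2, 5, 3, 4, 0]
After 2 (rotate_left(0, 3, k=2)): [5, 3, 1, 2, 4, 0]
After 3 (reverse(2, 4)): [5, 3, 4, 2, 1, 0]
After 4 (swap(5, 1)): [5, 0, 4, 2, 1, 3]
After 5 (swap(2, 0)): [4, 0, 5, 2, 1, 3]
After 6 (swap(1, 2)): [4, 5, 0, 2, 1, 3]
After 7 (swap(3, 5)): [4, 5, 0, 3, 1, 2]
After 8 (swap(0, 4)): [1, 5, 0, 3, 4, 2]
After 9 (swap(0, 4)): [4, 5, 0, 3, 1, 2]
After 10 (reverse(4, 5)): [4, 5, 0, 3, 2, 1]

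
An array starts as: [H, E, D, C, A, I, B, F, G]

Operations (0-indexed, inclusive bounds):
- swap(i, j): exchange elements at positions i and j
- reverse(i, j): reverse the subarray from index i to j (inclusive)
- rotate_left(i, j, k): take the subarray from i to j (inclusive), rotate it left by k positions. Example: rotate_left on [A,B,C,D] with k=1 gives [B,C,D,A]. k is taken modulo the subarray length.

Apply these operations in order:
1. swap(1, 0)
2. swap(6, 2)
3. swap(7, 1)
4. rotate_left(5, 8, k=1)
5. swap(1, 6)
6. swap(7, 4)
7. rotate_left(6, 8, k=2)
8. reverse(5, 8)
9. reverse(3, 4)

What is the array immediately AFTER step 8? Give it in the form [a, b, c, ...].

Answer: [E, H, B, C, G, A, F, I, D]

Derivation:
After 1 (swap(1, 0)): [E, H, D, C, A, I, B, F, G]
After 2 (swap(6, 2)): [E, H, B, C, A, I, D, F, G]
After 3 (swap(7, 1)): [E, F, B, C, A, I, D, H, G]
After 4 (rotate_left(5, 8, k=1)): [E, F, B, C, A, D, H, G, I]
After 5 (swap(1, 6)): [E, H, B, C, A, D, F, G, I]
After 6 (swap(7, 4)): [E, H, B, C, G, D, F, A, I]
After 7 (rotate_left(6, 8, k=2)): [E, H, B, C, G, D, I, F, A]
After 8 (reverse(5, 8)): [E, H, B, C, G, A, F, I, D]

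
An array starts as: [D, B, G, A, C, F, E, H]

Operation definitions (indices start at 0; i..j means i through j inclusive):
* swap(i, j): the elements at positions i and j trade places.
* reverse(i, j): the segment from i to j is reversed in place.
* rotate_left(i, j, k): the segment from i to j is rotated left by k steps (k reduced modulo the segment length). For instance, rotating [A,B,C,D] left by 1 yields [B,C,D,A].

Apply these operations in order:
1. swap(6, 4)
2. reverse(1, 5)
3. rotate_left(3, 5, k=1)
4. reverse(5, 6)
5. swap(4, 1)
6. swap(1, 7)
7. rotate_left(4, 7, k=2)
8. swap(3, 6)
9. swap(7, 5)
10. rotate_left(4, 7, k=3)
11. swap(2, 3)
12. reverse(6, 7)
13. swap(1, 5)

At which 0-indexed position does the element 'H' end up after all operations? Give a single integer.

After 1 (swap(6, 4)): [D, B, G, A, E, F, C, H]
After 2 (reverse(1, 5)): [D, F, E, A, G, B, C, H]
After 3 (rotate_left(3, 5, k=1)): [D, F, E, G, B, A, C, H]
After 4 (reverse(5, 6)): [D, F, E, G, B, C, A, H]
After 5 (swap(4, 1)): [D, B, E, G, F, C, A, H]
After 6 (swap(1, 7)): [D, H, E, G, F, C, A, B]
After 7 (rotate_left(4, 7, k=2)): [D, H, E, G, A, B, F, C]
After 8 (swap(3, 6)): [D, H, E, F, A, B, G, C]
After 9 (swap(7, 5)): [D, H, E, F, A, C, G, B]
After 10 (rotate_left(4, 7, k=3)): [D, H, E, F, B, A, C, G]
After 11 (swap(2, 3)): [D, H, F, E, B, A, C, G]
After 12 (reverse(6, 7)): [D, H, F, E, B, A, G, C]
After 13 (swap(1, 5)): [D, A, F, E, B, H, G, C]

Answer: 5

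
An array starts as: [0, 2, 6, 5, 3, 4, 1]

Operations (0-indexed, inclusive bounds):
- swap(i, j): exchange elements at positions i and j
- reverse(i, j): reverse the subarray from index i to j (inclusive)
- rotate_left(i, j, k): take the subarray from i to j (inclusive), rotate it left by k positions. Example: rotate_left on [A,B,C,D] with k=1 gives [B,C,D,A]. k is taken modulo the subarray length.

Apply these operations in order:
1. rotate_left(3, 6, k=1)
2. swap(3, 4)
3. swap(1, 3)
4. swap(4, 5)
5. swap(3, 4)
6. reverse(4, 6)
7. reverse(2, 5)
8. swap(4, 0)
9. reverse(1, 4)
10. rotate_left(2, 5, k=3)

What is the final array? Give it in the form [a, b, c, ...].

Answer: [1, 0, 6, 5, 3, 4, 2]

Derivation:
After 1 (rotate_left(3, 6, k=1)): [0, 2, 6, 3, 4, 1, 5]
After 2 (swap(3, 4)): [0, 2, 6, 4, 3, 1, 5]
After 3 (swap(1, 3)): [0, 4, 6, 2, 3, 1, 5]
After 4 (swap(4, 5)): [0, 4, 6, 2, 1, 3, 5]
After 5 (swap(3, 4)): [0, 4, 6, 1, 2, 3, 5]
After 6 (reverse(4, 6)): [0, 4, 6, 1, 5, 3, 2]
After 7 (reverse(2, 5)): [0, 4, 3, 5, 1, 6, 2]
After 8 (swap(4, 0)): [1, 4, 3, 5, 0, 6, 2]
After 9 (reverse(1, 4)): [1, 0, 5, 3, 4, 6, 2]
After 10 (rotate_left(2, 5, k=3)): [1, 0, 6, 5, 3, 4, 2]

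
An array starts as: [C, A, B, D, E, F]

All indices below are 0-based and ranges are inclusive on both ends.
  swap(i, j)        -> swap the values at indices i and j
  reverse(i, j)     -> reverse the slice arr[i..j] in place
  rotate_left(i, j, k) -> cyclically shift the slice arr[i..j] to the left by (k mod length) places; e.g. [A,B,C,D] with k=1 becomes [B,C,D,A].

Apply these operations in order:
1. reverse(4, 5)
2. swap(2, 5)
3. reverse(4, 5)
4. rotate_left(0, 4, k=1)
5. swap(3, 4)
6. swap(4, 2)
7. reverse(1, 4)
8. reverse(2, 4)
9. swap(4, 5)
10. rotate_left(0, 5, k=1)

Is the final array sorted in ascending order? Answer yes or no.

After 1 (reverse(4, 5)): [C, A, B, D, F, E]
After 2 (swap(2, 5)): [C, A, E, D, F, B]
After 3 (reverse(4, 5)): [C, A, E, D, B, F]
After 4 (rotate_left(0, 4, k=1)): [A, E, D, B, C, F]
After 5 (swap(3, 4)): [A, E, D, C, B, F]
After 6 (swap(4, 2)): [A, E, B, C, D, F]
After 7 (reverse(1, 4)): [A, D, C, B, E, F]
After 8 (reverse(2, 4)): [A, D, E, B, C, F]
After 9 (swap(4, 5)): [A, D, E, B, F, C]
After 10 (rotate_left(0, 5, k=1)): [D, E, B, F, C, A]

Answer: no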